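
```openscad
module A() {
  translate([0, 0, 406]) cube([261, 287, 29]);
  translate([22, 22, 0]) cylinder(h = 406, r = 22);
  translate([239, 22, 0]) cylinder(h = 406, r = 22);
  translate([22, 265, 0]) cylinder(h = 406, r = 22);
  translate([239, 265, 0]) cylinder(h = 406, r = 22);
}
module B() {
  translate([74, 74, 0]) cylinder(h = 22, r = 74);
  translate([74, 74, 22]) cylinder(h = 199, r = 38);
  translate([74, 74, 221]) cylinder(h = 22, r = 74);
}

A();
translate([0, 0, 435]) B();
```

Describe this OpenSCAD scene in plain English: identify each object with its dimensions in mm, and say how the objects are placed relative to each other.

A is a simple wooden stool: a rectangular seat 261 mm (x) by 287 mm (y), 29 mm thick, top face at z = 435 mm, on four round legs, each 44 mm in diameter. The legs rest on z = 0, each leg's axis is inset half a diameter from the nearest pair of seat edges (so the leg's bounding box is flush with the corner).

B is a spool: two coaxial disc flanges of radius 74 mm and thickness 22 mm, joined by a core cylinder of radius 38 mm and height 199 mm. The lower flange rests on z = 0 and the three cylinders share a vertical axis.

The spool is on top of the stool.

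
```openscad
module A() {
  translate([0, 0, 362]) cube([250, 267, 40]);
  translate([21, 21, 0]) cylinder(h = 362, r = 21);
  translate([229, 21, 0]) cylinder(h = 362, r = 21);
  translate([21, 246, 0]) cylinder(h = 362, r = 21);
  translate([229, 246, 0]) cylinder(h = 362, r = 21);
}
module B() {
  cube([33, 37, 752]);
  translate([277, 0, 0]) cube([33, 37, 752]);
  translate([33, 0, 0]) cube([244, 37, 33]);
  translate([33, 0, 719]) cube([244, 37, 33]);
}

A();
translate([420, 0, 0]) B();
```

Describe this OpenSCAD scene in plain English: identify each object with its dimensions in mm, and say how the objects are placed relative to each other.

A is a four-legged stool. The seat is 250×267 mm, 40 mm thick, top at z = 402 mm. It stands on four round legs, each 42 mm in diameter, from z = 0 to the seat underside, each leg's axis is inset half a diameter from the nearest pair of seat edges (so the leg's bounding box is flush with the corner).

B is a rectangular picture frame lying in the x–z plane (depth along y). The opening is 244 mm wide (x) by 686 mm tall (z), surrounded by a border 33 mm wide on all four sides. The frame is 37 mm deep and is made of two full-height vertical stiles with two horizontal rails fitted between them.

The picture frame is on the floor beside the stool on its +x side.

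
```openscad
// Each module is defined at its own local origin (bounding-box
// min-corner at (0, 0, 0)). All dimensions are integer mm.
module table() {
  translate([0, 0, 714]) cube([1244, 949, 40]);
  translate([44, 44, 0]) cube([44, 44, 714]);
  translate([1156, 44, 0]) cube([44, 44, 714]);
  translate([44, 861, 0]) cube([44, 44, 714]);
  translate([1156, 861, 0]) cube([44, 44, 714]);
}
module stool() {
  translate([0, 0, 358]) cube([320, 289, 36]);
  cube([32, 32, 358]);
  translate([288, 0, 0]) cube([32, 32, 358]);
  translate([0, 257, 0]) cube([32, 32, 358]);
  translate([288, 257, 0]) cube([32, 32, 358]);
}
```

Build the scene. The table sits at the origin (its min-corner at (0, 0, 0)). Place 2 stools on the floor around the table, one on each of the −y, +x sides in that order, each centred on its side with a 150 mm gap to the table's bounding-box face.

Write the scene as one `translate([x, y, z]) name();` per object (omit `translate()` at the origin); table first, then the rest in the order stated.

table();
translate([462, -439, 0]) stool();
translate([1394, 330, 0]) stool();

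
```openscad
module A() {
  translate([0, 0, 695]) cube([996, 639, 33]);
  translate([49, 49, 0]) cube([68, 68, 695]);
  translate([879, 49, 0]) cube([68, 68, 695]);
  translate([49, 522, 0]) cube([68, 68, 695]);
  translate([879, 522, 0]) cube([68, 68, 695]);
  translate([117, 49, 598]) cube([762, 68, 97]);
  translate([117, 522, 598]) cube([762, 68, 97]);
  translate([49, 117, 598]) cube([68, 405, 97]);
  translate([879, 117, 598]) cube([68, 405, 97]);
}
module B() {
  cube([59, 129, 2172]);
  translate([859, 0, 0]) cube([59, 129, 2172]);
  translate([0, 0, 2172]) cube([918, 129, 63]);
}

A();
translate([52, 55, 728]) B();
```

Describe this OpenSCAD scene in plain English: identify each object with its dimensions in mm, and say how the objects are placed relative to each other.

A is a table with a 996×639 mm rectangular top, 33 mm thick, top surface at z = 728 mm, supported by four 68×68 mm square legs, each inset 49 mm from the nearest pair of top edges, running from the floor. Four apron rails, 68 mm thick and 97 mm tall, run between adjacent legs with their top edges flush with the underside of the top and their outer faces flush with the legs' outer faces.

B is a door frame. The clear opening is 800 mm wide and 2172 mm high. Two 59 mm wide jambs, 129 mm deep, stand either side of the opening from the floor to the top of the opening. A 63 mm thick head sits across the top of both jambs, spanning the full outside width of the frame.

The door frame is on top of the table.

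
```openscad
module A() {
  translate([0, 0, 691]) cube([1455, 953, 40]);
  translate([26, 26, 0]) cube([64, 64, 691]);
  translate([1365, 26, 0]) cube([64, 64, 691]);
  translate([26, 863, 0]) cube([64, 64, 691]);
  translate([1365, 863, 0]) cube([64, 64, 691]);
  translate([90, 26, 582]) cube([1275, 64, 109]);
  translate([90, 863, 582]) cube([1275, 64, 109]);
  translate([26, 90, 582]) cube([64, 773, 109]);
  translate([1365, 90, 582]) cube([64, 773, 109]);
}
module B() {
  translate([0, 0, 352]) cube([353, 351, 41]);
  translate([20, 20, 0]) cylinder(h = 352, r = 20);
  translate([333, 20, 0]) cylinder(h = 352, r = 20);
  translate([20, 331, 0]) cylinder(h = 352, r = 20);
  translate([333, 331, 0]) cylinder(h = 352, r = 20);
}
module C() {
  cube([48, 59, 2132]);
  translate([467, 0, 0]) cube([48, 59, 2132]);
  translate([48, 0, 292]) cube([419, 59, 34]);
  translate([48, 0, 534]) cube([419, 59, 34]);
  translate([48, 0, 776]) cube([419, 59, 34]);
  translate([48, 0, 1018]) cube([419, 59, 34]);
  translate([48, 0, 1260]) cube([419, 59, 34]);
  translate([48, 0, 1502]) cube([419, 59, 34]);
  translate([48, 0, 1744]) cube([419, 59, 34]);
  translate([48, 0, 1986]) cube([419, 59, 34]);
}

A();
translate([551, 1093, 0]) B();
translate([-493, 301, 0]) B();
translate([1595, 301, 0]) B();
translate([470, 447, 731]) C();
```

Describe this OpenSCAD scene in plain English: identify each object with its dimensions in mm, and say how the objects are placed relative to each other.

A is a table: top 1455 mm (x) × 953 mm (y), 40 mm thick, upper face at z = 731 mm, on four 64×64 mm square legs, each inset 26 mm from the nearest pair of top edges, running from z = 0 to the bottom of the top. Four apron rails, 64 mm thick and 109 mm tall, run between adjacent legs with their top edges flush with the underside of the top and their outer faces flush with the legs' outer faces.

B is a four-legged stool. The seat is 353×351 mm, 41 mm thick, top at z = 393 mm. It stands on four round legs, each 40 mm in diameter, from z = 0 to the seat underside, each leg's axis is inset half a diameter from the nearest pair of seat edges (so the leg's bounding box is flush with the corner).

C is a straight ladder. Two 48×59 mm vertical rails, 2132 mm tall, stand 515 mm apart (outside-to-outside) with their front faces coplanar on the −y side. 8 rungs, each 59 mm deep and 34 mm tall, span between the inner faces of the rails, front faces flush with the rails. The lowest rung's underside is at z = 292 mm and rungs are spaced 242 mm apart (underside to underside).

Three stools sit around the table at the +y, −x, +x sides. The ladder is on top of the table, centred.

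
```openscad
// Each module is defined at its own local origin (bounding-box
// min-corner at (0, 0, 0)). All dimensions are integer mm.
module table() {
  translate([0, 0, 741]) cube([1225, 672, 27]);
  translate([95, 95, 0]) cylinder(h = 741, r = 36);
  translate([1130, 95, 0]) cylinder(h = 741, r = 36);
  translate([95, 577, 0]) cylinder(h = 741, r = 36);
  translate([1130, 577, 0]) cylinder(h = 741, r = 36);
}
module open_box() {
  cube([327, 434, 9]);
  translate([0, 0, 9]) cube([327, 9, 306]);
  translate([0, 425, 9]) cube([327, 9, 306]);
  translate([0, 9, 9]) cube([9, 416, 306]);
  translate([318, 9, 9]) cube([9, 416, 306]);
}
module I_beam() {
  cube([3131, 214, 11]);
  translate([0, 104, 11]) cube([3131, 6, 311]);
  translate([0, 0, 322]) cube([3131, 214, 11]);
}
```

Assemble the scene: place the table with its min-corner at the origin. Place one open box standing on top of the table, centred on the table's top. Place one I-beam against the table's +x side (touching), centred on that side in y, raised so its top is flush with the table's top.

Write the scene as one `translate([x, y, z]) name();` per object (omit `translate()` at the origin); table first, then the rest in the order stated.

table();
translate([449, 119, 768]) open_box();
translate([1225, 229, 435]) I_beam();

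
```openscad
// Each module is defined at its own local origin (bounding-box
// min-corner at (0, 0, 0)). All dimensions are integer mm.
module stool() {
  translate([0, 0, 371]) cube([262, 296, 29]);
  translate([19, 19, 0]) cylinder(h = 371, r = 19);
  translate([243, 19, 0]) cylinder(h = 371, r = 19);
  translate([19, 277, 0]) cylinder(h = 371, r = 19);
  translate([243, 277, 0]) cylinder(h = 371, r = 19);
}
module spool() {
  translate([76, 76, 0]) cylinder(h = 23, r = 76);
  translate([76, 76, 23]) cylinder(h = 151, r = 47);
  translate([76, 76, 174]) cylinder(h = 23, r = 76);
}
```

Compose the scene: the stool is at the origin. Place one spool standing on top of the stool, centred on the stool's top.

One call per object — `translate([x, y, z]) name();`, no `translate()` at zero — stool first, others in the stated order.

stool();
translate([55, 72, 400]) spool();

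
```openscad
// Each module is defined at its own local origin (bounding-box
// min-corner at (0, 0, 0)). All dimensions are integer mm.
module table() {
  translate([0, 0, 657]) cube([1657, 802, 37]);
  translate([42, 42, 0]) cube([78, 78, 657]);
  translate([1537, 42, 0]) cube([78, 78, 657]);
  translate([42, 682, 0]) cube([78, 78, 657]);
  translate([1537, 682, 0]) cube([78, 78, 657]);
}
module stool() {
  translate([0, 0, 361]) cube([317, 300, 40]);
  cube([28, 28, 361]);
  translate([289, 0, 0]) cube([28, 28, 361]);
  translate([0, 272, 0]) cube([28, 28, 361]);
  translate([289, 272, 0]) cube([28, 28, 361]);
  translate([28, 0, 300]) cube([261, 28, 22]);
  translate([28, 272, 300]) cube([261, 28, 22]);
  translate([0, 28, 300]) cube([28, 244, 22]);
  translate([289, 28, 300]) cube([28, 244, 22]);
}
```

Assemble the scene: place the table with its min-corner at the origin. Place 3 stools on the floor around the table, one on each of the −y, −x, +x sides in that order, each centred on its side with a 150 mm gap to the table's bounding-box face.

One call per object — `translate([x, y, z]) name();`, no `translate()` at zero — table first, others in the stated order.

table();
translate([670, -450, 0]) stool();
translate([-467, 251, 0]) stool();
translate([1807, 251, 0]) stool();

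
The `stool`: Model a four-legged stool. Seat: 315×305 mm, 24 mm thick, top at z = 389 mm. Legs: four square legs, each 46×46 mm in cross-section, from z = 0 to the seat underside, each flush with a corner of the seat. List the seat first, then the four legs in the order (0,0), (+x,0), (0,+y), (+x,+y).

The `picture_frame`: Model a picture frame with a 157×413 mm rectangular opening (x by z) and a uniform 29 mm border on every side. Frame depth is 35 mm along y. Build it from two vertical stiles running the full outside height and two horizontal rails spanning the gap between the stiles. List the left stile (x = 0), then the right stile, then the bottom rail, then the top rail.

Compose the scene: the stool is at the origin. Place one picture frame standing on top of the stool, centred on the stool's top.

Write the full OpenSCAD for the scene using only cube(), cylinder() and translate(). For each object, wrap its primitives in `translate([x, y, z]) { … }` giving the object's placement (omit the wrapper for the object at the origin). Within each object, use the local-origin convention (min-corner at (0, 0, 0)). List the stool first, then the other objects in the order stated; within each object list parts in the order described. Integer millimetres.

translate([0, 0, 365]) cube([315, 305, 24]);
cube([46, 46, 365]);
translate([269, 0, 0]) cube([46, 46, 365]);
translate([0, 259, 0]) cube([46, 46, 365]);
translate([269, 259, 0]) cube([46, 46, 365]);
translate([50, 135, 389]) {
  cube([29, 35, 471]);
  translate([186, 0, 0]) cube([29, 35, 471]);
  translate([29, 0, 0]) cube([157, 35, 29]);
  translate([29, 0, 442]) cube([157, 35, 29]);
}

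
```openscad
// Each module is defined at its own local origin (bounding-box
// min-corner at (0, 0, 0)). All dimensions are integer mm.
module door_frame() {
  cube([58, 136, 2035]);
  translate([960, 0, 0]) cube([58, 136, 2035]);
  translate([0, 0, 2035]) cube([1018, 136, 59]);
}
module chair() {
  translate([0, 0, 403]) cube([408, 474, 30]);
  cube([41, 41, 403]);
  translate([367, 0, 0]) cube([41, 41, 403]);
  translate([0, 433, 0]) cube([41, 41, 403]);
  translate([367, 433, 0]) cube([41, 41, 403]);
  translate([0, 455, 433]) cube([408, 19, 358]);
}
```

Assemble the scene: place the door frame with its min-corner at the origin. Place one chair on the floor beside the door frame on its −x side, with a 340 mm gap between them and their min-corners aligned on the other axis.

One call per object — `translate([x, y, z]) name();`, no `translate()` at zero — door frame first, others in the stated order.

door_frame();
translate([-748, 0, 0]) chair();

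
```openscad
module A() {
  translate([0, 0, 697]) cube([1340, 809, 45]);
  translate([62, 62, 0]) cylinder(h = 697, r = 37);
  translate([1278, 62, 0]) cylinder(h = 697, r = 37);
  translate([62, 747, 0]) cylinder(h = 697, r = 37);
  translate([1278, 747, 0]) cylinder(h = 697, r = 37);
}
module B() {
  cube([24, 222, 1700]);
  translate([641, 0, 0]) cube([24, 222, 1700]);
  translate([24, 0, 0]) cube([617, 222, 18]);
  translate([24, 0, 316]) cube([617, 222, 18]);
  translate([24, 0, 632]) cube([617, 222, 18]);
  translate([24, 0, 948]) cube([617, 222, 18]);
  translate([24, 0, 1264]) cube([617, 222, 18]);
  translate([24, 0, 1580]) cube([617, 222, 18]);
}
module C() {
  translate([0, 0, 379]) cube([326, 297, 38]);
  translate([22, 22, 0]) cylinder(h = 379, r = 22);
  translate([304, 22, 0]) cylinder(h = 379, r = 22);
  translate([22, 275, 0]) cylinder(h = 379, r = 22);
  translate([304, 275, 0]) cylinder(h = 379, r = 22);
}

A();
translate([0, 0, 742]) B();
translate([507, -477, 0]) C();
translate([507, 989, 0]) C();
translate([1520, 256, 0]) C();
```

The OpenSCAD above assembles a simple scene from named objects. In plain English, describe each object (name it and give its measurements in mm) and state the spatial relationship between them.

A is a rectangular dining table. The top is 1340×809×45 mm with its upper surface at z = 742 mm. It stands on four round legs of 74 mm diameter, each leg's bounding box inset 25 mm from the nearest pair of top edges, running from the floor to the underside of the top.

B is a bookshelf 665 mm wide overall, 222 mm deep and 1700 mm tall. The two sides are 24 mm thick vertical panels. 6 horizontal shelves of 18 mm thickness span between the inner faces of the sides; the lowest shelf sits on the floor and shelves are stacked with a clear vertical gap of 298 mm between each pair.

C is a simple wooden stool: a rectangular seat 326 mm (x) by 297 mm (y), 38 mm thick, top face at z = 417 mm, on four round legs, each 44 mm in diameter. The legs rest on z = 0, each leg's axis is inset half a diameter from the nearest pair of seat edges (so the leg's bounding box is flush with the corner).

The bookshelf is on top of the table. Three stools sit around the table at the −y, +y, +x sides.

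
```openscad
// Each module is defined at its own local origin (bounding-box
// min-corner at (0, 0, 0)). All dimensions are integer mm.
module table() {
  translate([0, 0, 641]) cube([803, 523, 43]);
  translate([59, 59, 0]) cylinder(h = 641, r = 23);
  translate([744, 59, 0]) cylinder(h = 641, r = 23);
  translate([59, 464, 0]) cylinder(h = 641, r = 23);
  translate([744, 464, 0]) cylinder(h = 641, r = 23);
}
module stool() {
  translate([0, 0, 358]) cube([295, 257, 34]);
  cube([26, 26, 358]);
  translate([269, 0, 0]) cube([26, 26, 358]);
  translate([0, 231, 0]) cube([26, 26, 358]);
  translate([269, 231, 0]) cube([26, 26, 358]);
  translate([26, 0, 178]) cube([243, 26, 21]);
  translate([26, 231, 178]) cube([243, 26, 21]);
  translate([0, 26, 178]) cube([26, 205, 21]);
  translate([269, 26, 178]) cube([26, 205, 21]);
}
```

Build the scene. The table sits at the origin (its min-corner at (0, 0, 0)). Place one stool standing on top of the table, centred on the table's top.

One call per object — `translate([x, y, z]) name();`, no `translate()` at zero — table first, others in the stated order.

table();
translate([254, 133, 684]) stool();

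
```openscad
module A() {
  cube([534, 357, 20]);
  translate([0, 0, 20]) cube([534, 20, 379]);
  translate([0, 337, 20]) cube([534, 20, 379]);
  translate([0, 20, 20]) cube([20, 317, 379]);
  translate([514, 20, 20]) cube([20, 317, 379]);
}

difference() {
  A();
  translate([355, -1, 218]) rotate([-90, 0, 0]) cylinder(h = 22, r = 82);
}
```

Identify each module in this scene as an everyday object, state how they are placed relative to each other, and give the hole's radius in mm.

The subtracted cylinder has r = 82 mm.

A is an open box. The open box has a circular hole through its front wall. The hole's radius is 82 mm.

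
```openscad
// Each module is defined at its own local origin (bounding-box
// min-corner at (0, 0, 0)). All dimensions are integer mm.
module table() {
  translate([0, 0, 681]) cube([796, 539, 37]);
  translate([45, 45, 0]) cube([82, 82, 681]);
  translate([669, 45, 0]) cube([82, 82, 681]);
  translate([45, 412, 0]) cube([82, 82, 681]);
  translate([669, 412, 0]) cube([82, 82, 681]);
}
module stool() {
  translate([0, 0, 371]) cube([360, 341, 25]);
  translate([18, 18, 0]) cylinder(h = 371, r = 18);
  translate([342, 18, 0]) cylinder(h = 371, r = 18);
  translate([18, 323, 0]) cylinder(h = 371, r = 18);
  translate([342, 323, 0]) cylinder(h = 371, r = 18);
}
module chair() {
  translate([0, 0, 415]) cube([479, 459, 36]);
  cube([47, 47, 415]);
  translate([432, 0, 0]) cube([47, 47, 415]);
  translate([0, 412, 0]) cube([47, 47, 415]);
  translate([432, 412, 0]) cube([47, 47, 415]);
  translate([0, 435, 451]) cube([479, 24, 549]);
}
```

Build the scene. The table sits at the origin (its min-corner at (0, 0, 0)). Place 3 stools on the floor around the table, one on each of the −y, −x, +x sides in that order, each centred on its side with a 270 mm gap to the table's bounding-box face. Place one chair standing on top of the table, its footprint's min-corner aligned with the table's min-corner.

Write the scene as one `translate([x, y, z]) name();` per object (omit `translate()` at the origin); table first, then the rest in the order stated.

table();
translate([218, -611, 0]) stool();
translate([-630, 99, 0]) stool();
translate([1066, 99, 0]) stool();
translate([0, 0, 718]) chair();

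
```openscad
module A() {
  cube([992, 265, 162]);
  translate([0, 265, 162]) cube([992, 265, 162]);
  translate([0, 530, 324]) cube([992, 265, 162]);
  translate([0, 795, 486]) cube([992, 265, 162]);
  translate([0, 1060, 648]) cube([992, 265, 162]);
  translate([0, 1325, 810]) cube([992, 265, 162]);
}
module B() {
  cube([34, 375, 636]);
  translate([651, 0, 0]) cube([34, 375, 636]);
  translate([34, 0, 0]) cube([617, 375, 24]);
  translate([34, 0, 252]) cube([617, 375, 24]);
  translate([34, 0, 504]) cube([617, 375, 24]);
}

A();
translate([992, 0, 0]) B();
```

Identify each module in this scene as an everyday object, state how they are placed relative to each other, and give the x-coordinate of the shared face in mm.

The staircase's +x face and the bookshelf's −x face are both at x = 992 mm.

A is a staircase. B is a bookshelf. The bookshelf is against the staircase's +x side, with their −y faces flush. The x-coordinate of the shared face is 992 mm.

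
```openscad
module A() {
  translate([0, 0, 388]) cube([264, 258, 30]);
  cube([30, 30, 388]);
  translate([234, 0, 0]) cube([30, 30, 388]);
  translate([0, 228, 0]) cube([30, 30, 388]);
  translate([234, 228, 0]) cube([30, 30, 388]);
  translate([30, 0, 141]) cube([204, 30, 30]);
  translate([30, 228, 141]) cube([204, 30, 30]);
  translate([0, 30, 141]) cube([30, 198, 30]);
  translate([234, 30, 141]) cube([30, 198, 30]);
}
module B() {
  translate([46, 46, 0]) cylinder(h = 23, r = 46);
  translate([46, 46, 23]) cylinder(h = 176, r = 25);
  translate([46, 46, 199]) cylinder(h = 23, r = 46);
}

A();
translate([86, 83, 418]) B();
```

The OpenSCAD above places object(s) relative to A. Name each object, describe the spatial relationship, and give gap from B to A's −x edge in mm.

A is a stool. B is a spool. The spool is on top of the stool, centred. The gap from the spool to the stool's −x edge is 86 mm.

The spool's min-x is at 86; the stool's min-x is 0; gap = 86 mm.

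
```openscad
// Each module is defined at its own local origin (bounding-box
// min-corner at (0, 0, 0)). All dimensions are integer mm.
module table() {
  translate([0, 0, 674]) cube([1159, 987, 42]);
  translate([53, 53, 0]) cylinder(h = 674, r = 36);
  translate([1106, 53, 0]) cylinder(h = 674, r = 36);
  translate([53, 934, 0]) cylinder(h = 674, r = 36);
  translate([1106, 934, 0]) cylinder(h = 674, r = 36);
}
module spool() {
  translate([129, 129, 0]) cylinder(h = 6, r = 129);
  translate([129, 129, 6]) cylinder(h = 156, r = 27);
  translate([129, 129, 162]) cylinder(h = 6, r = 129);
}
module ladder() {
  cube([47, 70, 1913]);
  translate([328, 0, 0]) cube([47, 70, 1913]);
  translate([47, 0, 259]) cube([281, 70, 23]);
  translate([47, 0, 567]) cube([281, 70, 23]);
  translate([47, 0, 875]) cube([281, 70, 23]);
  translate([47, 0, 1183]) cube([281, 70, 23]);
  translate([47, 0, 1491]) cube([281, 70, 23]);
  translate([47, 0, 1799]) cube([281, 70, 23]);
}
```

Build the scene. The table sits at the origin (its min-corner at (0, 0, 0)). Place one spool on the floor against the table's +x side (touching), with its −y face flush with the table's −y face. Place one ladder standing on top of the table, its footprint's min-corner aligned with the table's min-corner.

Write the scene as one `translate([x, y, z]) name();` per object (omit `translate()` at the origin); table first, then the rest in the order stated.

table();
translate([1159, 0, 0]) spool();
translate([0, 0, 716]) ladder();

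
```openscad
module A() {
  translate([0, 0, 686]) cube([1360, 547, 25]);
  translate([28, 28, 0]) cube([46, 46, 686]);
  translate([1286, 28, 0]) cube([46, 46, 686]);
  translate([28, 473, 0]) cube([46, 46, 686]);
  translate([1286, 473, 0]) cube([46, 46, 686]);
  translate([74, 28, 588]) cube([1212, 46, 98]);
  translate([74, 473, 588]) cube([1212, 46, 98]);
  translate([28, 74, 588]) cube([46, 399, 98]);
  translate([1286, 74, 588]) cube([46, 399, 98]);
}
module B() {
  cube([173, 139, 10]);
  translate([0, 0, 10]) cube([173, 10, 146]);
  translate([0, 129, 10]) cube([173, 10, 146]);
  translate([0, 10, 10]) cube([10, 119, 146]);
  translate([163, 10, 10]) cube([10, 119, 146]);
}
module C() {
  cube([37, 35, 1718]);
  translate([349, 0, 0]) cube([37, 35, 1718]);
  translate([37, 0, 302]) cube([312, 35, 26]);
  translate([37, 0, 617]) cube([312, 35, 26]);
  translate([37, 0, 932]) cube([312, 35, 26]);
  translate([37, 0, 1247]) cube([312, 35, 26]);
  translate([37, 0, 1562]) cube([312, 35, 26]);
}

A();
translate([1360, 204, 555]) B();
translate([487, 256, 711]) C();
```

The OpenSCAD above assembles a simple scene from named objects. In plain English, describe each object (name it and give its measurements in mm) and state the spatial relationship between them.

A is a rectangular dining table. The top is 1360×547×25 mm with its upper surface at z = 711 mm. It stands on four 46×46 mm square legs, each inset 28 mm from the nearest pair of top edges, running from the floor to the underside of the top. Four apron rails, 46 mm thick and 98 mm tall, run between adjacent legs with their top edges flush with the underside of the top and their outer faces flush with the legs' outer faces.

B is an open-topped rectangular box: outside dimensions 173×139×156 mm, with a uniform wall and base thickness of 10 mm. The base is a full 173×139 slab on the floor; four walls sit on top of the base. The front and back walls (the −y and +y sides) span the full width; the two side walls fit between them.

C is a wooden ladder with two side rails of 37×35 mm section and 1718 mm height, set 386 mm apart overall. Between them run 5 rectangular rungs (35 mm deep, 26 mm thick), front faces flush with the rails' −y face. The bottom of the first rung is 302 mm above the floor and each subsequent rung is 315 mm higher than the one below.

The open box is beside the table with their tops flush at z = 711. The ladder is on top of the table, centred.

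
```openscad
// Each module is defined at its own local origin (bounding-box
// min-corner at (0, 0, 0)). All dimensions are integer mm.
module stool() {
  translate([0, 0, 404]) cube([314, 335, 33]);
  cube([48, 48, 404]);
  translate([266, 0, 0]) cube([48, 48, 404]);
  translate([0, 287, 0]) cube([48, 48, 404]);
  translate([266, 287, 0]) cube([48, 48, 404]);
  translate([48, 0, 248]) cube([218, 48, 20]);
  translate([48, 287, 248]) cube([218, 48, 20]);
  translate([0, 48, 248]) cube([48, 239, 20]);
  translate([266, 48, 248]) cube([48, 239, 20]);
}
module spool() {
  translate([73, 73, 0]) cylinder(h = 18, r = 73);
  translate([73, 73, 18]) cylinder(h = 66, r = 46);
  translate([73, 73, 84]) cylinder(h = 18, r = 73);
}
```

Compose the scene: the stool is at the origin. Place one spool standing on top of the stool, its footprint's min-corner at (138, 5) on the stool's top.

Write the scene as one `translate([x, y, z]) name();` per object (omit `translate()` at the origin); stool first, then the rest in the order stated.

stool();
translate([138, 5, 437]) spool();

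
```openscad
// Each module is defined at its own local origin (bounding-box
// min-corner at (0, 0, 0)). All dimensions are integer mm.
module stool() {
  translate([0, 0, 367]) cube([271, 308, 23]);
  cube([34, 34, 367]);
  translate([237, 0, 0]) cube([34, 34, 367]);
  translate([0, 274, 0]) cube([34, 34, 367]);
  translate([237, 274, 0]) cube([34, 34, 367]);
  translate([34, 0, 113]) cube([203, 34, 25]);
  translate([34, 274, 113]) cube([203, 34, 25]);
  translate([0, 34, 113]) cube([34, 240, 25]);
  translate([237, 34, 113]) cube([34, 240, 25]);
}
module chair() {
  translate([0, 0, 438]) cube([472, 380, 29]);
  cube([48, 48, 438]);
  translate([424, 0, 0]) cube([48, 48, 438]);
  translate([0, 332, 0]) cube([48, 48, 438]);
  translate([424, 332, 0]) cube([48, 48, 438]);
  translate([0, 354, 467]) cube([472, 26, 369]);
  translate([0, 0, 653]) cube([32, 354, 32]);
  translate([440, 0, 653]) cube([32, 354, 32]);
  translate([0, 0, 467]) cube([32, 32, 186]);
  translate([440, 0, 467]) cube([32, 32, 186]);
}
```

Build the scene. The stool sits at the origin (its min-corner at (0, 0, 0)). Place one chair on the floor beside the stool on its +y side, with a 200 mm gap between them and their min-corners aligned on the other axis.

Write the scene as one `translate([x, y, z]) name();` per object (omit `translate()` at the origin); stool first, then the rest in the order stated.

stool();
translate([0, 508, 0]) chair();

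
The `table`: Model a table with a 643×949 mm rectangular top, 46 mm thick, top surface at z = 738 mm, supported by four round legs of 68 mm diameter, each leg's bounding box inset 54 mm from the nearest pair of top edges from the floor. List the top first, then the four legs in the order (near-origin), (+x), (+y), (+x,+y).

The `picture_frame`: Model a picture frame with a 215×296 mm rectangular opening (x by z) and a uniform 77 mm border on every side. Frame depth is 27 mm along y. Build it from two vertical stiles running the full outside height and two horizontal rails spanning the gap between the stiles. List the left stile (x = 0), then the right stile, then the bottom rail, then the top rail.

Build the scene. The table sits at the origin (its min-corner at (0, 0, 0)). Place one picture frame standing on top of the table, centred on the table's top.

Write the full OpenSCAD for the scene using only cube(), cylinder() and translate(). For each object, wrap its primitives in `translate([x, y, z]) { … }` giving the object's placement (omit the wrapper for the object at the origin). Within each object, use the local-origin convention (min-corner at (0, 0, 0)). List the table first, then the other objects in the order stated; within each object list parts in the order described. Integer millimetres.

translate([0, 0, 692]) cube([643, 949, 46]);
translate([88, 88, 0]) cylinder(h = 692, r = 34);
translate([555, 88, 0]) cylinder(h = 692, r = 34);
translate([88, 861, 0]) cylinder(h = 692, r = 34);
translate([555, 861, 0]) cylinder(h = 692, r = 34);
translate([137, 461, 738]) {
  cube([77, 27, 450]);
  translate([292, 0, 0]) cube([77, 27, 450]);
  translate([77, 0, 0]) cube([215, 27, 77]);
  translate([77, 0, 373]) cube([215, 27, 77]);
}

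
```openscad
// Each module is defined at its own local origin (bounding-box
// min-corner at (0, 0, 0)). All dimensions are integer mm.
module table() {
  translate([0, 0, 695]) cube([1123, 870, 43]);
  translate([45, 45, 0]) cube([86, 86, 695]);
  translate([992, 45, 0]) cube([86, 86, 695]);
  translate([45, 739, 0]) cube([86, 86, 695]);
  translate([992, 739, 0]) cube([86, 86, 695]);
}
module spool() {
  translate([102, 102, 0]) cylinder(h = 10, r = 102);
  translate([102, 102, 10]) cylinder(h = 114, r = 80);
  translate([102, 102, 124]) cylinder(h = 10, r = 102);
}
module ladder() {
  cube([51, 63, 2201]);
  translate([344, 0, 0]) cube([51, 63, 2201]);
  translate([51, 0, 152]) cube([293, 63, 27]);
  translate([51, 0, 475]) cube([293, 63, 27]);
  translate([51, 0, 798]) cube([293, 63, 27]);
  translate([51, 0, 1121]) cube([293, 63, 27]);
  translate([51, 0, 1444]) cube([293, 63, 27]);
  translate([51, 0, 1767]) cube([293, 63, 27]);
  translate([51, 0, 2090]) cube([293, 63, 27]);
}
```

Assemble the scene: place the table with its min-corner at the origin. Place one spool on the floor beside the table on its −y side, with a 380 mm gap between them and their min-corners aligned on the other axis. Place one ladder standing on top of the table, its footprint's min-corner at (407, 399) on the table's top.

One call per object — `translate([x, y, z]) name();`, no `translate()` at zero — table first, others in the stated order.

table();
translate([0, -584, 0]) spool();
translate([407, 399, 738]) ladder();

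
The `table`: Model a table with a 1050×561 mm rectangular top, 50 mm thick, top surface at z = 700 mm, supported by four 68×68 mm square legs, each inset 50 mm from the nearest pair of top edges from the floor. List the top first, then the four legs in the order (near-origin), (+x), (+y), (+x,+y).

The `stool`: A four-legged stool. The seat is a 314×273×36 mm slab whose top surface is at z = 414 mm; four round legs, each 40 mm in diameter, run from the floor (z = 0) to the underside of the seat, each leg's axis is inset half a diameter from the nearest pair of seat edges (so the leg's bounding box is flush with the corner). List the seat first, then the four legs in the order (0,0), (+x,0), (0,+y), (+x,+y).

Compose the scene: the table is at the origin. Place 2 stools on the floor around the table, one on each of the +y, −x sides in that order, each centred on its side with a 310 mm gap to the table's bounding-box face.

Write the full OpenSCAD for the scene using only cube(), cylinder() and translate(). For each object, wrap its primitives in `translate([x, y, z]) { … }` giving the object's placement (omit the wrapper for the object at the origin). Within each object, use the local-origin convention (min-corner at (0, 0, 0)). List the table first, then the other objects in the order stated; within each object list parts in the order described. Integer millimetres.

translate([0, 0, 650]) cube([1050, 561, 50]);
translate([50, 50, 0]) cube([68, 68, 650]);
translate([932, 50, 0]) cube([68, 68, 650]);
translate([50, 443, 0]) cube([68, 68, 650]);
translate([932, 443, 0]) cube([68, 68, 650]);
translate([368, 871, 0]) {
  translate([0, 0, 378]) cube([314, 273, 36]);
  translate([20, 20, 0]) cylinder(h = 378, r = 20);
  translate([294, 20, 0]) cylinder(h = 378, r = 20);
  translate([20, 253, 0]) cylinder(h = 378, r = 20);
  translate([294, 253, 0]) cylinder(h = 378, r = 20);
}
translate([-624, 144, 0]) {
  translate([0, 0, 378]) cube([314, 273, 36]);
  translate([20, 20, 0]) cylinder(h = 378, r = 20);
  translate([294, 20, 0]) cylinder(h = 378, r = 20);
  translate([20, 253, 0]) cylinder(h = 378, r = 20);
  translate([294, 253, 0]) cylinder(h = 378, r = 20);
}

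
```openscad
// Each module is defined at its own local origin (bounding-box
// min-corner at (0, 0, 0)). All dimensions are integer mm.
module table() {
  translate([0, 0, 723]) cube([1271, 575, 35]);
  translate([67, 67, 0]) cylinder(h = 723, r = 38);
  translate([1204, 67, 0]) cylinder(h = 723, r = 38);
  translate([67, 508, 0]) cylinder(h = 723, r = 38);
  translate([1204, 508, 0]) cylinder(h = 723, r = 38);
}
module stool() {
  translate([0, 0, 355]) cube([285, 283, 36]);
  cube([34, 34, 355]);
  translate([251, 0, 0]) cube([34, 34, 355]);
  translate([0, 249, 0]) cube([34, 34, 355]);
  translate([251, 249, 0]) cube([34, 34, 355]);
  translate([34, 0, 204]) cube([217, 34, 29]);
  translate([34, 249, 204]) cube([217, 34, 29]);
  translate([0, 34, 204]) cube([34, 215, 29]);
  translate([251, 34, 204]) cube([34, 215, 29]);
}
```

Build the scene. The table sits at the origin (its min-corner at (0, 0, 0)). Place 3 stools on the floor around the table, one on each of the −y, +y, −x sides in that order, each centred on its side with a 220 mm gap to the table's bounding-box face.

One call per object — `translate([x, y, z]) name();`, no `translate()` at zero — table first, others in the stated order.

table();
translate([493, -503, 0]) stool();
translate([493, 795, 0]) stool();
translate([-505, 146, 0]) stool();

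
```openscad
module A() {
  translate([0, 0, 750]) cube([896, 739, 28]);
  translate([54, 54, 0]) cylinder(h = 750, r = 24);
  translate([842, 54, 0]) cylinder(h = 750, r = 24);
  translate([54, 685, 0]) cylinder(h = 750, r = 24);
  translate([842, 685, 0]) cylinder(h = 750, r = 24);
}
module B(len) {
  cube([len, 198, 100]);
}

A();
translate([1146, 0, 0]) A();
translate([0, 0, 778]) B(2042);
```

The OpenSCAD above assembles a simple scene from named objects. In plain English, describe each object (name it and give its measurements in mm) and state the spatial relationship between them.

A is a rectangular dining table. The top is 896×739×28 mm with its upper surface at z = 778 mm. It stands on four round legs of 48 mm diameter, each leg's bounding box inset 30 mm from the nearest pair of top edges, running from the floor to the underside of the top.

B is a rectangular beam 2042 mm long (x), 198 mm deep (y), 100 mm thick (z).

The beam spans the tops of two tables placed 250 mm apart, resting at z = 778 mm.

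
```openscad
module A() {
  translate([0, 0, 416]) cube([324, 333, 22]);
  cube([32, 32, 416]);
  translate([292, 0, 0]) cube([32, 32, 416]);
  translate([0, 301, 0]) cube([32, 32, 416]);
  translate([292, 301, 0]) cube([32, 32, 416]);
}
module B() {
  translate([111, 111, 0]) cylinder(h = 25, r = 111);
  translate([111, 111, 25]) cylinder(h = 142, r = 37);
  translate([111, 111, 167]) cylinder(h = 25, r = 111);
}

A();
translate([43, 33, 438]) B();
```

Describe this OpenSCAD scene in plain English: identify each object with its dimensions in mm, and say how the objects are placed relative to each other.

A is a four-legged stool. The seat is a 324×333×22 mm slab whose top surface is at z = 438 mm; four square legs, each 32×32 mm in cross-section, run from the floor (z = 0) to the underside of the seat, each flush with a corner of the seat.

B is a spool: two coaxial disc flanges of radius 111 mm and thickness 25 mm, joined by a core cylinder of radius 37 mm and height 142 mm. The lower flange rests on z = 0 and the three cylinders share a vertical axis.

The spool is on top of the stool.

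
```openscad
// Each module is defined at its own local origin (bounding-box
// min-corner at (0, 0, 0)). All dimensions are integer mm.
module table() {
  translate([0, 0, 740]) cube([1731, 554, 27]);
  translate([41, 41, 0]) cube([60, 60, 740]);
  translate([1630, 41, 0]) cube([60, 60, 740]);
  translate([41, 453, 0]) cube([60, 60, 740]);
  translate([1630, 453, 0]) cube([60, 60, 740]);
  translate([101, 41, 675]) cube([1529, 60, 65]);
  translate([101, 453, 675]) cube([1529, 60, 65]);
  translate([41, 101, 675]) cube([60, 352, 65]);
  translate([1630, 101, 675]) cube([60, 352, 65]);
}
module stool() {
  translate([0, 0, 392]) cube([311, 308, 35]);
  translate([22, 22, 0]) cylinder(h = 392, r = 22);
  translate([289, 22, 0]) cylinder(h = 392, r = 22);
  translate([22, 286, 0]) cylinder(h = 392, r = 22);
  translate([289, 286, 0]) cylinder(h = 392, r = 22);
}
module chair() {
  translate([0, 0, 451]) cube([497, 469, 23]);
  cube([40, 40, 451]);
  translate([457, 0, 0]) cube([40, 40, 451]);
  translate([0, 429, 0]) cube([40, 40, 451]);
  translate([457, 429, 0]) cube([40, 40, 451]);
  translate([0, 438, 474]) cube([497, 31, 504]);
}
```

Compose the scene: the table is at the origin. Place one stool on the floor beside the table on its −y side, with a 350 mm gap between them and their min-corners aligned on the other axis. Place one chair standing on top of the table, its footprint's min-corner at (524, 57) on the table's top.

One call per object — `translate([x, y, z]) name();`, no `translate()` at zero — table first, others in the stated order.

table();
translate([0, -658, 0]) stool();
translate([524, 57, 767]) chair();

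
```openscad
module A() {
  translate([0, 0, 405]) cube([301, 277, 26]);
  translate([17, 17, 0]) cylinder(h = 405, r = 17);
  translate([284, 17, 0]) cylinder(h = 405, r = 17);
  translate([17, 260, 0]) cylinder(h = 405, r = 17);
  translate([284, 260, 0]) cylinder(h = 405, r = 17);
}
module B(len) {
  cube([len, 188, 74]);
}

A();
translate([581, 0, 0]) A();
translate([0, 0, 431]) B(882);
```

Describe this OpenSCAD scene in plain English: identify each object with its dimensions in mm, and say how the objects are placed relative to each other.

A is a four-legged stool. The seat is a 301×277×26 mm slab whose top surface is at z = 431 mm; four round legs, each 34 mm in diameter, run from the floor (z = 0) to the underside of the seat, each leg's axis is inset half a diameter from the nearest pair of seat edges (so the leg's bounding box is flush with the corner).

B is a rectangular beam 882 mm long (x), 188 mm deep (y), 74 mm thick (z).

The beam spans the tops of two stools placed 280 mm apart, resting at z = 431 mm.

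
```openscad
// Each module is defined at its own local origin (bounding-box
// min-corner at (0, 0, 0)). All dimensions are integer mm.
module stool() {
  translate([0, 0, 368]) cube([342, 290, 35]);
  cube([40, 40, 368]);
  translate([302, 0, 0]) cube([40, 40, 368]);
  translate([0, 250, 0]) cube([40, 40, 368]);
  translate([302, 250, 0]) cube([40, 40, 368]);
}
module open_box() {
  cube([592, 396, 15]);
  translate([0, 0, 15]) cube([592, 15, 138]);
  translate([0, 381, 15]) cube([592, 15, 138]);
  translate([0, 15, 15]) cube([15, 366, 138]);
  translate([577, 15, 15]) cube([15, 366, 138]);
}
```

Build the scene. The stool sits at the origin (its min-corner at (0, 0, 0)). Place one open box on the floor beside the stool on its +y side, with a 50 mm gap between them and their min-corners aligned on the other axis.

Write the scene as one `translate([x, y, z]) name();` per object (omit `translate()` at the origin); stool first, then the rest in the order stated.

stool();
translate([0, 340, 0]) open_box();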